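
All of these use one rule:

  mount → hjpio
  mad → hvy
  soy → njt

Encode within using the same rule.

Compare letters: m→h is +21, o→j is +21, u→p is +21 — a constant shift. This is a Caesar cipher with shift 21.
For within: w+21=r, i+21=d, t+21=o, h+21=c, i+21=d, n+21=i.

rdocdi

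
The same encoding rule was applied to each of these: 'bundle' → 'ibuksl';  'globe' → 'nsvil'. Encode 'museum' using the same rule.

Compare letters: b→i is +7, u→b is +7, n→u is +7 — a constant shift. Each letter is shifted forward by 7 in the alphabet (a Caesar shift of +7).
Applying it to museum: m+7=t, u+7=b, s+7=z, e+7=l, u+7=b, m+7=t.

tbzlbt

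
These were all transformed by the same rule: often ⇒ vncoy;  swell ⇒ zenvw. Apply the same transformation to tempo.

amvzz

In often: o→v is +7, f→n is +8, t→c is +9, e→o is +10 — the shift increases by 1 each position. Each letter shifts forward by (position + 7), i.e. 7, 8, 9, … — the shift grows by one for each successive letter.
For tempo: t+7=a, e+8=m, m+9=v, p+10=z, o+11=z.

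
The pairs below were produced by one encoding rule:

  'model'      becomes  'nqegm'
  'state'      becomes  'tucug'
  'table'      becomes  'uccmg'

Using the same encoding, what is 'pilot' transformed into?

qkmqu

The rule splits by letter class: vowels +2, consonants +1.
For pilot: p(cons)+1=q, i(vowel)+2=k, l(cons)+1=m, o(vowel)+2=q, t(cons)+1=u.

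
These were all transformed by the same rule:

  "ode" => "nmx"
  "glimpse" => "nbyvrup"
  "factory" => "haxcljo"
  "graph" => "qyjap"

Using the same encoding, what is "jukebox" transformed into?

gxkntds

The output letters match the input read backwards, each shifted +9: ode reversed is edo. Read the word backwards and shift each letter +9.
Applying it to jukebox: reverse → xobekuj; then shift: x+9=g, o+9=x, b+9=k, e+9=n, k+9=t, u+9=d, j+9=s.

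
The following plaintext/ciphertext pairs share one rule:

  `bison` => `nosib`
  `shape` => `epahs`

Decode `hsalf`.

The word is simply reversed.
Undoing it on hsalf: then reverse → flash.

flash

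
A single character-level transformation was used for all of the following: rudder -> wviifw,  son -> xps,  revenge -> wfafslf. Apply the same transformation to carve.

hbwaf

Two shifts are in play — +1 for a/e/i/o/u, +5 for every other letter.
For carve: c(cons)+5=h, a(vowel)+1=b, r(cons)+5=w, v(cons)+5=a, e(vowel)+1=f.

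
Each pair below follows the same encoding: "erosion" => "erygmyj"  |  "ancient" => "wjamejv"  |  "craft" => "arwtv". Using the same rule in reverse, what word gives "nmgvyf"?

pistol

e(4)→e(4) and r(17)→r(17) fit y≡15x+22 (mod 26); the inverse of 15 mod 26 is 7. Each letter's alphabet position (a=0..z=25) is mapped through 15·x+22 mod 26 — an affine cipher.
Undoing it on nmgvyf: n(13)→7·(13−22)≡15=p; m(12)→7·(12−22)≡8=i; g(6)→7·(6−22)≡18=s; v(21)→7·(21−22)≡19=t; y(24)→7·(24−22)≡14=o; f(5)→7·(5−22)≡11=l (all mod 26).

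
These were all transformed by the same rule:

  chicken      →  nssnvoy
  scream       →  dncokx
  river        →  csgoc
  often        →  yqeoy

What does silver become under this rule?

dswgoc

The shift depends on letter class: consonant c→n is +11, but vowel i→s is +10. The rule splits by letter class: vowels +10, consonants +11.
For silver: s(cons)+11=d, i(vowel)+10=s, l(cons)+11=w, v(cons)+11=g, e(vowel)+10=o, r(cons)+11=c.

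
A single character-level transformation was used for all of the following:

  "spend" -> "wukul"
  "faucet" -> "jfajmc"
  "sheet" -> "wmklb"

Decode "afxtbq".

warmth

In spend: s→w is +4, p→u is +5, e→k is +6, n→u is +7 — the shift increases by 1 each position. Letter i (0-indexed) is shifted by i+4, so successive shifts are 4, 5, 6, ….
Reversing it on afxtbq: a−4=w, f−5=a, x−6=r, t−7=m, b−8=t, q−9=h.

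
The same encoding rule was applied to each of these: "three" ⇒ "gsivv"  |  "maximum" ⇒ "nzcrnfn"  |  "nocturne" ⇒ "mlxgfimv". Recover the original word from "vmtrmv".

Each pair mirrors across the alphabet (t↔g, h↔s, r↔i): positions sum to 25. This is the alphabet-reversal cipher (Atbash): a becomes z, b becomes y, etc.
Undoing it on vmtrmv: v↔e, m↔n, t↔g, r↔i, m↔n, v↔e.

engine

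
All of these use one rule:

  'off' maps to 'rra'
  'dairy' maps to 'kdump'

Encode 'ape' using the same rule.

qbm

The output letters match the input read backwards, each shifted +12: off reversed is ffo. Read the word backwards and shift each letter +12.
On ape: reverse → epa; then shift: e+12=q, p+12=b, a+12=m.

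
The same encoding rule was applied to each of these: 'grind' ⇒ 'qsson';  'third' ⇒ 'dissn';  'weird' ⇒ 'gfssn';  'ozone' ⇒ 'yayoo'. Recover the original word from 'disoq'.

Shifts by position in grind: pos 0: g→q (+10), pos 1: r→s (+1), pos 2: i→s (+10), pos 3: n→o (+1) — repeating every 2. A repeating key of period 2 is used — shifts +10, +1 over and over.
Reversing it on disoq: d−10=t, i−1=h, s−10=i, o−1=n, q−10=g.

thing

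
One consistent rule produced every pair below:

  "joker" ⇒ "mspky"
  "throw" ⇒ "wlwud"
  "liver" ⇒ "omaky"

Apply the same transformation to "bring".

evntn

In joker: j→m is +3, o→s is +4, k→p is +5, e→k is +6 — the shift increases by 1 each position. Letter i (0-indexed) is shifted by i+3, so successive shifts are 3, 4, 5, ….
For bring: b+3=e, r+4=v, i+5=n, n+6=t, g+7=n.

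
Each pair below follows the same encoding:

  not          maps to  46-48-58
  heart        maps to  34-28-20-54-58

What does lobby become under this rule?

42-48-22-22-68

n(#14)→46 and o(#15)→48: differences scale by 2, so n = 2·pos + 18. The formula is n = 2×(alphabet index, a=1) + 18.
For lobby: l=12→42, o=15→48, b=2→22, b=2→22, y=25→68.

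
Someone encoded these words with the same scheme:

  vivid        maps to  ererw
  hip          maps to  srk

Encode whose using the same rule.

Each pair mirrors across the alphabet (v↔e, i↔r, v↔e): positions sum to 25. Each letter is replaced by its mirror in the alphabet: a↔z, b↔y, c↔x, and so on (the Atbash cipher).
On whose: w↔d, h↔s, o↔l, s↔h, e↔v.

dslhv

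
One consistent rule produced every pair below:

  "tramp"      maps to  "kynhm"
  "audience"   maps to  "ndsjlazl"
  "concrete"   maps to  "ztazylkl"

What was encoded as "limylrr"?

t(19)→k(10) and r(17)→y(24) fit y≡19x+13 (mod 26); the inverse of 19 mod 26 is 11. This is an affine cipher: with a=0,…,z=25, each position x becomes (19x+13) mod 26.
Reversing it on limylrr: l(11)→11·(11−13)≡4=e; i(8)→11·(8−13)≡23=x; m(12)→11·(12−13)≡15=p; y(24)→11·(24−13)≡17=r; l(11)→11·(11−13)≡4=e; r(17)→11·(17−13)≡18=s; r(17)→11·(17−13)≡18=s (all mod 26).

express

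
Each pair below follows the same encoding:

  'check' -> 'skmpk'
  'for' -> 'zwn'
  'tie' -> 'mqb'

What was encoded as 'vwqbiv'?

nation

The output letters match the input read backwards, each shifted +8: check reversed is kcehc. Two steps: reverse the string, then apply a Caesar shift of +8.
Undoing it on vwqbiv: shift back: v−8=n, w−8=o, q−8=i, b−8=t, i−8=a, v−8=n → noitan; then reverse → nation.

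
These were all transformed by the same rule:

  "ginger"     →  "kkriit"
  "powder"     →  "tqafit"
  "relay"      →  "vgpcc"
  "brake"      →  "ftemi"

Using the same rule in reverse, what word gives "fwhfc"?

buddy

Shifts by position in ginger: pos 0: g→k (+4), pos 1: i→k (+2), pos 2: n→r (+4), pos 3: g→i (+2) — repeating every 2. It's a Vigenère-style cipher with numeric key [4,2]: position i shifts by key[i mod 2].
Reversing it on fwhfc: f−4=b, w−2=u, h−4=d, f−2=d, c−4=y.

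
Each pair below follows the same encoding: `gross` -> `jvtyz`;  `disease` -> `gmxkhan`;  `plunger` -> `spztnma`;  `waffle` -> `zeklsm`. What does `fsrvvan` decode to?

Letter i (0-indexed) is shifted by i+3, so successive shifts are 3, 4, 5, ….
Reversing it on fsrvvan: f−3=c, s−4=o, r−5=m, v−6=p, v−7=o, a−8=s, n−9=e.

compose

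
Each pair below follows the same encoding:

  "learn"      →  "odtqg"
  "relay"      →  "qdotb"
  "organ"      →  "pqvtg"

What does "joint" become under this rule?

wpngi

l(11)→o(14) and e(4)→d(3) fit y≡9x+19 (mod 26); the inverse of 9 mod 26 is 3. Each letter's alphabet position (a=0..z=25) is mapped through 9·x+19 mod 26 — an affine cipher.
Applying it to joint: j(9)→9·9+19≡22=w; o(14)→9·14+19≡15=p; i(8)→9·8+19≡13=n; n(13)→9·13+19≡6=g; t(19)→9·19+19≡8=i (all mod 26).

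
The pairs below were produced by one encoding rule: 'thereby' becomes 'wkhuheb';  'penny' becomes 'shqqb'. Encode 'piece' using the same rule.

Every letter moves 3 places later in the alphabet, wrapping around z→a.
On piece: p+3=s, i+3=l, e+3=h, c+3=f, e+3=h.

slhfh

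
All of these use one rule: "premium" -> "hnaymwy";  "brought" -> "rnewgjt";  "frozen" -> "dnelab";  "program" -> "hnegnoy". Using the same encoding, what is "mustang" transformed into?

ywqtobg

This is an affine cipher: with a=0,…,z=25, each position x becomes (3x+14) mod 26.
Applying it to mustang: m(12)→3·12+14≡24=y; u(20)→3·20+14≡22=w; s(18)→3·18+14≡16=q; t(19)→3·19+14≡19=t; a(0)→3·0+14≡14=o; n(13)→3·13+14≡1=b; g(6)→3·6+14≡6=g (all mod 26).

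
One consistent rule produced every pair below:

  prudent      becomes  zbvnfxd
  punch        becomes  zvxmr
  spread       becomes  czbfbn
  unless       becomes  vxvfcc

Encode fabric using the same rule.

pblbjm

The rule splits by letter class: vowels +1, consonants +10.
On fabric: f(cons)+10=p, a(vowel)+1=b, b(cons)+10=l, r(cons)+10=b, i(vowel)+1=j, c(cons)+10=m.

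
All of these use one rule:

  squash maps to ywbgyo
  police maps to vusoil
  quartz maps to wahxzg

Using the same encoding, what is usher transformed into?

ayokx

It's a Vigenère-style cipher with numeric key [6,6,7]: position i shifts by key[i mod 3].
Applying it to usher: u+6=a, s+6=y, h+7=o, e+6=k, r+6=x.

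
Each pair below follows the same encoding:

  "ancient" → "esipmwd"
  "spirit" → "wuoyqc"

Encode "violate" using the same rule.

Each letter shifts forward by (position + 4), i.e. 4, 5, 6, … — the shift grows by one for each successive letter.
For violate: v+4=z, i+5=n, o+6=u, l+7=s, a+8=i, t+9=c, e+10=o.

znusico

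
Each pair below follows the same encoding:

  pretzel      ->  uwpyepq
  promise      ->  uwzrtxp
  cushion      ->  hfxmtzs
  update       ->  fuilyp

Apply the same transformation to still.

xytqq

The shift depends on letter class: consonant p→u is +5, but vowel e→p is +11. Two shifts are in play — +11 for a/e/i/o/u, +5 for every other letter.
Applying it to still: s(cons)+5=x, t(cons)+5=y, i(vowel)+11=t, l(cons)+5=q, l(cons)+5=q.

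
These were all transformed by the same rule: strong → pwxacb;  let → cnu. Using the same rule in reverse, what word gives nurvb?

The output letters match the input read backwards, each shifted +9: strong reversed is gnorts. The word is reversed, then every letter is shifted forward by 9.
Decoding nurvb: shift back: n−9=e, u−9=l, r−9=i, v−9=m, b−9=s → elims; then reverse → smile.

smile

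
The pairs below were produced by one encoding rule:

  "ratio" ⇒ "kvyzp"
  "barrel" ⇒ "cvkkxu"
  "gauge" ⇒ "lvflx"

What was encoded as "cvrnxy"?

basket

r(17)→k(10) and a(0)→v(21) fit y≡7x+21 (mod 26); the inverse of 7 mod 26 is 15. Each letter's alphabet position (a=0..z=25) is mapped through 7·x+21 mod 26 — an affine cipher.
Undoing it on cvrnxy: c(2)→15·(2−21)≡1=b; v(21)→15·(21−21)≡0=a; r(17)→15·(17−21)≡18=s; n(13)→15·(13−21)≡10=k; x(23)→15·(23−21)≡4=e; y(24)→15·(24−21)≡19=t (all mod 26).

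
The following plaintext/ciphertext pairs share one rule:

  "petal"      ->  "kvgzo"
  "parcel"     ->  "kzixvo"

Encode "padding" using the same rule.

Each pair mirrors across the alphabet (p↔k, e↔v, t↔g): positions sum to 25. This is the alphabet-reversal cipher (Atbash): a becomes z, b becomes y, etc.
On padding: p↔k, a↔z, d↔w, d↔w, i↔r, n↔m, g↔t.

kzwwrmt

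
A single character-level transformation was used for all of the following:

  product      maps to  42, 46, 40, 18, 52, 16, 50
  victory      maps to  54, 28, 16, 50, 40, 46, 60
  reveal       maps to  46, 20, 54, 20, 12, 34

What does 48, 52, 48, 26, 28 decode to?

p(#16)→42 and r(#18)→46: differences scale by 2, so n = 2·pos + 10. With a=1..z=26, the number is 2·pos + 10.
Reversing it on 48, 52, 48, 26, 28: 48→(48−10)÷2=19=s, 52→(52−10)÷2=21=u, 48→(48−10)÷2=19=s, 26→(26−10)÷2=8=h, 28→(28−10)÷2=9=i.

sushi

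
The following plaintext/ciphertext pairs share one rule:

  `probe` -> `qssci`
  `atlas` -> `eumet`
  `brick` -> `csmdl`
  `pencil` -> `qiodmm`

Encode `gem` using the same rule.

hin

The rule splits by letter class: vowels +4, consonants +1.
On gem: g(cons)+1=h, e(vowel)+4=i, m(cons)+1=n.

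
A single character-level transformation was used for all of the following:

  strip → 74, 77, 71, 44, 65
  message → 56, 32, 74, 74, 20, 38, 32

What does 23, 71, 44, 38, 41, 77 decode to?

s(#19)→74 and t(#20)→77: differences scale by 3, so n = 3·pos + 17. The formula is n = 3×(alphabet index, a=1) + 17.
Undoing it on 23, 71, 44, 38, 41, 77: 23→(23−17)÷3=2=b, 71→(71−17)÷3=18=r, 44→(44−17)÷3=9=i, 38→(38−17)÷3=7=g, 41→(41−17)÷3=8=h, 77→(77−17)÷3=20=t.

bright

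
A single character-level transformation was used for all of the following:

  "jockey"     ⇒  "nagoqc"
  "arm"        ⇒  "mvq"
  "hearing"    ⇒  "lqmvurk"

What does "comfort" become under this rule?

Two shifts are in play — +12 for a/e/i/o/u, +4 for every other letter.
Applying it to comfort: c(cons)+4=g, o(vowel)+12=a, m(cons)+4=q, f(cons)+4=j, o(vowel)+12=a, r(cons)+4=v, t(cons)+4=x.

gaqjavx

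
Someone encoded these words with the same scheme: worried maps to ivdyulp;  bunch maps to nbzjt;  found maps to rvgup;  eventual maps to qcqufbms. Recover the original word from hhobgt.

vacuum

Shifts by position in worried: pos 0: w→i (+12), pos 1: o→v (+7), pos 2: r→d (+12), pos 3: r→y (+7) — repeating every 2. It's a Vigenère-style cipher with numeric key [12,7]: position i shifts by key[i mod 2].
Decoding hhobgt: h−12=v, h−7=a, o−12=c, b−7=u, g−12=u, t−7=m.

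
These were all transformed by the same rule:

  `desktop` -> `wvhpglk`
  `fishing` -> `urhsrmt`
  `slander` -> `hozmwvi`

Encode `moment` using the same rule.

Each letter is replaced by its mirror in the alphabet: a↔z, b↔y, c↔x, and so on (the Atbash cipher).
Applying it to moment: m↔n, o↔l, m↔n, e↔v, n↔m, t↔g.

nlnvmg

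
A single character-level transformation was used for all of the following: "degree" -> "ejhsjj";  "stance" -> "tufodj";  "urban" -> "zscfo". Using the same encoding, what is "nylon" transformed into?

ozmto

The shift depends on letter class: consonant d→e is +1, but vowel e→j is +5. Vowels shift forward by 5 and consonants shift forward by 1.
For nylon: n(cons)+1=o, y(cons)+1=z, l(cons)+1=m, o(vowel)+5=t, n(cons)+1=o.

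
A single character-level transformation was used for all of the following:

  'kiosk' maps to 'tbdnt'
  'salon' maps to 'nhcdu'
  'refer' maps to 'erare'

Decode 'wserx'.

k(10)→t(19) and i(8)→b(1) fit y≡9x+7 (mod 26); the inverse of 9 mod 26 is 3. This is an affine cipher: with a=0,…,z=25, each position x becomes (9x+7) mod 26.
Decoding wserx: w(22)→3·(22−7)≡19=t; s(18)→3·(18−7)≡7=h; e(4)→3·(4−7)≡17=r; r(17)→3·(17−7)≡4=e; x(23)→3·(23−7)≡22=w (all mod 26).

threw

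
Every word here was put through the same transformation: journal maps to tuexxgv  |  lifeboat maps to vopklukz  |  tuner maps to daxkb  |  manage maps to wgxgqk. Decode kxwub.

Shifts by position in journal: pos 0: j→t (+10), pos 1: o→u (+6), pos 2: u→e (+10), pos 3: r→x (+6) — repeating every 2. A repeating key of period 2 is used — shifts +10, +6 over and over.
Reversing it on kxwub: k−10=a, x−6=r, w−10=m, u−6=o, b−10=r.

armor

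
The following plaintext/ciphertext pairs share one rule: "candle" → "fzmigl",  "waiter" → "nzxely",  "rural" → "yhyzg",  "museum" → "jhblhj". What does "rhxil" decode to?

guide

Each letter's alphabet position (a=0..z=25) is mapped through 3·x+25 mod 26 — an affine cipher.
Reversing it on rhxil: r(17)→9·(17−25)≡6=g; h(7)→9·(7−25)≡20=u; x(23)→9·(23−25)≡8=i; i(8)→9·(8−25)≡3=d; l(11)→9·(11−25)≡4=e (all mod 26).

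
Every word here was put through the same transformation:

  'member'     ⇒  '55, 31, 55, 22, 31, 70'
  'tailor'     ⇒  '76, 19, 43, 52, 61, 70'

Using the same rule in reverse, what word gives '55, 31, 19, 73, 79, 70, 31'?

m(#13)→55 and e(#5)→31: differences scale by 3, so n = 3·pos + 16. The formula is n = 3×(alphabet index, a=1) + 16.
Undoing it on 55, 31, 19, 73, 79, 70, 31: 55→(55−16)÷3=13=m, 31→(31−16)÷3=5=e, 19→(19−16)÷3=1=a, 73→(73−16)÷3=19=s, 79→(79−16)÷3=21=u, 70→(70−16)÷3=18=r, 31→(31−16)÷3=5=e.

measure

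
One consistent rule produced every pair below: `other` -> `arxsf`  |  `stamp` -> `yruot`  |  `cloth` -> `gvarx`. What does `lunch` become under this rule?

vkhgx

Each letter's alphabet position (a=0..z=25) is mapped through 19·x+20 mod 26 — an affine cipher.
On lunch: l(11)→19·11+20≡21=v; u(20)→19·20+20≡10=k; n(13)→19·13+20≡7=h; c(2)→19·2+20≡6=g; h(7)→19·7+20≡23=x (all mod 26).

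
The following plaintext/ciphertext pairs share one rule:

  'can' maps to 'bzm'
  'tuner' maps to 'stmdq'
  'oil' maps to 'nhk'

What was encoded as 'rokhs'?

Every letter moves 25 places later in the alphabet, wrapping around z→a.
Undoing it on rokhs: r−25=s, o−25=p, k−25=l, h−25=i, s−25=t.

split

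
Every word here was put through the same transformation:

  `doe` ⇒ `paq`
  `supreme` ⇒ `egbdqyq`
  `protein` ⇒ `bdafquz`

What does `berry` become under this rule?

Compare letters: d→p is +12, o→a is +12, e→q is +12 — a constant shift. This is a Caesar cipher with shift 12.
Applying it to berry: b+12=n, e+12=q, r+12=d, r+12=d, y+12=k.

nqddk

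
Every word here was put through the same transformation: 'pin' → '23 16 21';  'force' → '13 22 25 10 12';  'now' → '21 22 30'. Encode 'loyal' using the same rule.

The number is (letter's place in the alphabet, a=1) + 7.
On loyal: l=12→19, o=15→22, y=25→32, a=1→8, l=12→19.

19 22 32 8 19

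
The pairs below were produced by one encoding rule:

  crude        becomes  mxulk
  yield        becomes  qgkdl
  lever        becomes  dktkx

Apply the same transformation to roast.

xaowv

c(2)→m(12) and r(17)→x(23) fit y≡25x+14 (mod 26); the inverse of 25 mod 26 is 25. Treating letters as 0–25, the rule is x ↦ 25x + 14 (mod 26).
For roast: r(17)→25·17+14≡23=x; o(14)→25·14+14≡0=a; a(0)→25·0+14≡14=o; s(18)→25·18+14≡22=w; t(19)→25·19+14≡21=v (all mod 26).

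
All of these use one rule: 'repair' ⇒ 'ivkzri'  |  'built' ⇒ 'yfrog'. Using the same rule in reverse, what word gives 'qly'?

job

Each pair mirrors across the alphabet (r↔i, e↔v, p↔k): positions sum to 25. Letters are reflected about the middle of the alphabet (position → 25−position): Atbash.
Reversing it on qly: q↔j, l↔o, y↔b.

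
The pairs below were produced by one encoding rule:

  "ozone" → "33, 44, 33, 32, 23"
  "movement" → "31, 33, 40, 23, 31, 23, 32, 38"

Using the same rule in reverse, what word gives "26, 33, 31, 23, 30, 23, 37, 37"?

homeless

o is letter #15 and maps to 33: an offset of 18. The number is (letter's place in the alphabet, a=1) + 18.
Decoding 26, 33, 31, 23, 30, 23, 37, 37: 26→(26−18)÷1=8=h, 33→(33−18)÷1=15=o, 31→(31−18)÷1=13=m, 23→(23−18)÷1=5=e, 30→(30−18)÷1=12=l, 23→(23−18)÷1=5=e, 37→(37−18)÷1=19=s, 37→(37−18)÷1=19=s.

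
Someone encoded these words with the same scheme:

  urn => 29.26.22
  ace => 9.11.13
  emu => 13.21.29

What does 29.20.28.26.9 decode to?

ultra

Each letter is replaced by its alphabet position (a=1..z=26) + 8.
Undoing it on 29.20.28.26.9: 29→(29−8)÷1=21=u, 20→(20−8)÷1=12=l, 28→(28−8)÷1=20=t, 26→(26−8)÷1=18=r, 9→(9−8)÷1=1=a.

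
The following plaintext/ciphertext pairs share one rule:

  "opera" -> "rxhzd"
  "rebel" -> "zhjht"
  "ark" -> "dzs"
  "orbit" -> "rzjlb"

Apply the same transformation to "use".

xah

The shift depends on letter class: consonant p→x is +8, but vowel o→r is +3. Vowels shift forward by 3 and consonants shift forward by 8.
For use: u(vowel)+3=x, s(cons)+8=a, e(vowel)+3=h.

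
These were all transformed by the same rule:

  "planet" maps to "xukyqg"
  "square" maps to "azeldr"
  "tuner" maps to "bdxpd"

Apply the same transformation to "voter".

In planet: p→x is +8, l→u is +9, a→k is +10, n→y is +11 — the shift increases by 1 each position. The shift increases by 1 at each position, starting from +8: 8, 9, 10, ….
Applying it to voter: v+8=d, o+9=x, t+10=d, e+11=p, r+12=d.

dxdpd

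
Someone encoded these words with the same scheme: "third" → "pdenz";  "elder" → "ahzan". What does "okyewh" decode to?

Every letter moves 22 places later in the alphabet, wrapping around z→a.
Decoding okyewh: o−22=s, k−22=o, y−22=c, e−22=i, w−22=a, h−22=l.

social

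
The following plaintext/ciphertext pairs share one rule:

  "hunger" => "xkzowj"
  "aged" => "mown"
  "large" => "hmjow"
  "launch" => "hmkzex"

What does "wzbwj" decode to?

enter

h(7)→x(23) and u(20)→k(10) fit y≡9x+12 (mod 26); the inverse of 9 mod 26 is 3. Treating letters as 0–25, the rule is x ↦ 9x + 12 (mod 26).
Decoding wzbwj: w(22)→3·(22−12)≡4=e; z(25)→3·(25−12)≡13=n; b(1)→3·(1−12)≡19=t; w(22)→3·(22−12)≡4=e; j(9)→3·(9−12)≡17=r (all mod 26).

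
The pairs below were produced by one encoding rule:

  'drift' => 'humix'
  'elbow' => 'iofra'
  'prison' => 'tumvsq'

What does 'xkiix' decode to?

theft

Shifts by position in drift: pos 0: d→h (+4), pos 1: r→u (+3), pos 2: i→m (+4), pos 3: f→i (+3) — repeating every 2. It's a Vigenère-style cipher with numeric key [4,3]: position i shifts by key[i mod 2].
Reversing it on xkiix: x−4=t, k−3=h, i−4=e, i−3=f, x−4=t.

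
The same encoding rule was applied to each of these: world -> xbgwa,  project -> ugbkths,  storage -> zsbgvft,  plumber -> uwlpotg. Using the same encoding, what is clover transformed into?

w(22)→x(23) and o(14)→b(1) fit y≡19x+21 (mod 26); the inverse of 19 mod 26 is 11. This is an affine cipher: with a=0,…,z=25, each position x becomes (19x+21) mod 26.
On clover: c(2)→19·2+21≡7=h; l(11)→19·11+21≡22=w; o(14)→19·14+21≡1=b; v(21)→19·21+21≡4=e; e(4)→19·4+21≡19=t; r(17)→19·17+21≡6=g (all mod 26).

hwbetg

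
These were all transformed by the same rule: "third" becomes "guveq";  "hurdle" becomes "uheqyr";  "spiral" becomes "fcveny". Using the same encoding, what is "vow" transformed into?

ibj

Compare letters: t→g is +13, h→u is +13, i→v is +13 — a constant shift. It's a constant shift of +13 (ROT13).
On vow: v+13=i, o+13=b, w+13=j.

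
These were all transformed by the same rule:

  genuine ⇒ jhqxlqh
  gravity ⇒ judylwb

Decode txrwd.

quota

Compare letters: g→j is +3, e→h is +3, n→q is +3 — a constant shift. It's a constant shift of +3 (ROT3).
Decoding txrwd: t−3=q, x−3=u, r−3=o, w−3=t, d−3=a.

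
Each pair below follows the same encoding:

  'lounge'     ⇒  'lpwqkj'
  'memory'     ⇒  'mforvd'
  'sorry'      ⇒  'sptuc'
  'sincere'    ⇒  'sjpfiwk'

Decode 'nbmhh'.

naked

In lounge: l→l is +0, o→p is +1, u→w is +2, n→q is +3 — the shift increases by 1 each position. Each letter shifts forward by its position index (0, 1, 2, …) — the shift grows by one for each successive letter.
Reversing it on nbmhh: n−0=n, b−1=a, m−2=k, h−3=e, h−4=d.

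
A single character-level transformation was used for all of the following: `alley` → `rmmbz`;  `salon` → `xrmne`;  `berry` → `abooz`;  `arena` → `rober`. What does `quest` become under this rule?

fpbxg

a(0)→r(17) and l(11)→m(12) fit y≡9x+17 (mod 26); the inverse of 9 mod 26 is 3. Treating letters as 0–25, the rule is x ↦ 9x + 17 (mod 26).
For quest: q(16)→9·16+17≡5=f; u(20)→9·20+17≡15=p; e(4)→9·4+17≡1=b; s(18)→9·18+17≡23=x; t(19)→9·19+17≡6=g (all mod 26).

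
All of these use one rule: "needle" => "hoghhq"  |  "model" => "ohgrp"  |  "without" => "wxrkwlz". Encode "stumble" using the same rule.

Two steps: reverse the string, then apply a Caesar shift of +3.
On stumble: reverse → elbmuts; then shift: e+3=h, l+3=o, b+3=e, m+3=p, u+3=x, t+3=w, s+3=v.

hoepxwv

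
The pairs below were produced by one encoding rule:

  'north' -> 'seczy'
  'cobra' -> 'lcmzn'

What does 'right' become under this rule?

esrtc

The word is reversed, then every letter is shifted forward by 11.
On right: reverse → thgir; then shift: t+11=e, h+11=s, g+11=r, i+11=t, r+11=c.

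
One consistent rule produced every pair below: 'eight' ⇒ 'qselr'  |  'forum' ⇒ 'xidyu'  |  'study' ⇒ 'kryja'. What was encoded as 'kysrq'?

e(4)→q(16) and i(8)→s(18) fit y≡7x+14 (mod 26); the inverse of 7 mod 26 is 15. This is an affine cipher: with a=0,…,z=25, each position x becomes (7x+14) mod 26.
Undoing it on kysrq: k(10)→15·(10−14)≡18=s; y(24)→15·(24−14)≡20=u; s(18)→15·(18−14)≡8=i; r(17)→15·(17−14)≡19=t; q(16)→15·(16−14)≡4=e (all mod 26).

suite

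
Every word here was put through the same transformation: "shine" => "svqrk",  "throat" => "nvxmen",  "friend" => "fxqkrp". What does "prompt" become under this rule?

s(18)→s(18) and h(7)→v(21) fit y≡21x+4 (mod 26); the inverse of 21 mod 26 is 5. Treating letters as 0–25, the rule is x ↦ 21x + 4 (mod 26).
For prompt: p(15)→21·15+4≡7=h; r(17)→21·17+4≡23=x; o(14)→21·14+4≡12=m; m(12)→21·12+4≡22=w; p(15)→21·15+4≡7=h; t(19)→21·19+4≡13=n (all mod 26).

hxmwhn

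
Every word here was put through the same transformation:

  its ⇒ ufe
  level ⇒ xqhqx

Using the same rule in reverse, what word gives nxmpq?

blade

Every letter moves 12 places later in the alphabet, wrapping around z→a.
Decoding nxmpq: n−12=b, x−12=l, m−12=a, p−12=d, q−12=e.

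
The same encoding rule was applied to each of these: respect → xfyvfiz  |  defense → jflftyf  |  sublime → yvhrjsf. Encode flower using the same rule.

lrpcfx

The shift depends on letter class: consonant r→x is +6, but vowel e→f is +1. Vowels shift forward by 1 and consonants shift forward by 6.
For flower: f(cons)+6=l, l(cons)+6=r, o(vowel)+1=p, w(cons)+6=c, e(vowel)+1=f, r(cons)+6=x.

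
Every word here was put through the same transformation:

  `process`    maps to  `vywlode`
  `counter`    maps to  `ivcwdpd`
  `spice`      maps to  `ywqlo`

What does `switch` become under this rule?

ydqcms

In process: p→v is +6, r→y is +7, o→w is +8, c→l is +9 — the shift increases by 1 each position. Each letter shifts forward by (position + 6), i.e. 6, 7, 8, … — the shift grows by one for each successive letter.
On switch: s+6=y, w+7=d, i+8=q, t+9=c, c+10=m, h+11=s.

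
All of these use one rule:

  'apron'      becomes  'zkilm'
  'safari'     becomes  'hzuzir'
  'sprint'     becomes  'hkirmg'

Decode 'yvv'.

bee

Each letter is replaced by its mirror in the alphabet: a↔z, b↔y, c↔x, and so on (the Atbash cipher).
Reversing it on yvv: y↔b, v↔e, v↔e.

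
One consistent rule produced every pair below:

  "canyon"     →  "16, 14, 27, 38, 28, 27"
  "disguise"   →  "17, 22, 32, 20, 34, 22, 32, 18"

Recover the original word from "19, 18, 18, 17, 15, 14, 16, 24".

c is letter #3 and maps to 16: an offset of 13. Each letter is replaced by its alphabet position (a=1..z=26) + 13.
Undoing it on 19, 18, 18, 17, 15, 14, 16, 24: 19→(19−13)÷1=6=f, 18→(18−13)÷1=5=e, 18→(18−13)÷1=5=e, 17→(17−13)÷1=4=d, 15→(15−13)÷1=2=b, 14→(14−13)÷1=1=a, 16→(16−13)÷1=3=c, 24→(24−13)÷1=11=k.

feedback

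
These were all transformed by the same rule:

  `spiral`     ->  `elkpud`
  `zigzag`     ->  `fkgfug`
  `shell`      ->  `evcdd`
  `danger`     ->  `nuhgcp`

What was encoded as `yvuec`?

s(18)→e(4) and p(15)→l(11) fit y≡15x+20 (mod 26); the inverse of 15 mod 26 is 7. This is an affine cipher: with a=0,…,z=25, each position x becomes (15x+20) mod 26.
Undoing it on yvuec: y(24)→7·(24−20)≡2=c; v(21)→7·(21−20)≡7=h; u(20)→7·(20−20)≡0=a; e(4)→7·(4−20)≡18=s; c(2)→7·(2−20)≡4=e (all mod 26).

chase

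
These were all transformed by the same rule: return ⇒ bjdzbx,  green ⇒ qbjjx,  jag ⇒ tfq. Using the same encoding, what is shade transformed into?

crfnj

The shift depends on letter class: consonant r→b is +10, but vowel e→j is +5. Vowels shift forward by 5 and consonants shift forward by 10.
For shade: s(cons)+10=c, h(cons)+10=r, a(vowel)+5=f, d(cons)+10=n, e(vowel)+5=j.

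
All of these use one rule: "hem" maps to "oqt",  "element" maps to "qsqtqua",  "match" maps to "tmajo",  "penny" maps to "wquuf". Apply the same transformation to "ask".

mzr

The shift depends on letter class: consonant h→o is +7, but vowel e→q is +12. Two shifts are in play — +12 for a/e/i/o/u, +7 for every other letter.
Applying it to ask: a(vowel)+12=m, s(cons)+7=z, k(cons)+7=r.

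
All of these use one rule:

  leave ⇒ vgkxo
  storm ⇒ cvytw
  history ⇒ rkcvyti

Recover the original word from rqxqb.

It's a Vigenère-style cipher with numeric key [10,2]: position i shifts by key[i mod 2].
Undoing it on rqxqb: r−10=h, q−2=o, x−10=n, q−2=o, b−10=r.

honor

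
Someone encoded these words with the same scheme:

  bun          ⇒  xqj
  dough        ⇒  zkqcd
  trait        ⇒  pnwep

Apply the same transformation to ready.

nawzu

Compare letters: b→x is +22, u→q is +22, n→j is +22 — a constant shift. It's a constant shift of +22 (ROT22).
Applying it to ready: r+22=n, e+22=a, a+22=w, d+22=z, y+22=u.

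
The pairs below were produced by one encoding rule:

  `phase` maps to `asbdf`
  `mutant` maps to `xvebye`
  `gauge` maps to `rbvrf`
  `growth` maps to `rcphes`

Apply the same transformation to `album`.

The shift depends on letter class: consonant p→a is +11, but vowel a→b is +1. Two shifts are in play — +1 for a/e/i/o/u, +11 for every other letter.
For album: a(vowel)+1=b, l(cons)+11=w, b(cons)+11=m, u(vowel)+1=v, m(cons)+11=x.

bwmvx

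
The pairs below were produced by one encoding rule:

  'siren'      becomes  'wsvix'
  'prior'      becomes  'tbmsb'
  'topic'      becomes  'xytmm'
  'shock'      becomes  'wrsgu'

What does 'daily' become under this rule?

Shifts by position in siren: pos 0: s→w (+4), pos 1: i→s (+10), pos 2: r→v (+4), pos 3: e→i (+4), pos 4: n→x (+10) — repeating every 3. A repeating key of period 3 is used — shifts +4, +10, +4 over and over.
For daily: d+4=h, a+10=k, i+4=m, l+4=p, y+10=i.

hkmpi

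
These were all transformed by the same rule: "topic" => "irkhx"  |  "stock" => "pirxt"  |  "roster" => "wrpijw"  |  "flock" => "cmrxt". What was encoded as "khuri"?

pivot

t(19)→i(8) and o(14)→r(17) fit y≡19x+11 (mod 26); the inverse of 19 mod 26 is 11. Each letter's alphabet position (a=0..z=25) is mapped through 19·x+11 mod 26 — an affine cipher.
Undoing it on khuri: k(10)→11·(10−11)≡15=p; h(7)→11·(7−11)≡8=i; u(20)→11·(20−11)≡21=v; r(17)→11·(17−11)≡14=o; i(8)→11·(8−11)≡19=t (all mod 26).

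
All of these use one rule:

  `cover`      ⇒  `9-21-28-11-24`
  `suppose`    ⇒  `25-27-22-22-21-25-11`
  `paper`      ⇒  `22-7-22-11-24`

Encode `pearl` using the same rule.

22-11-7-24-18

c is letter #3 and maps to 9: an offset of 6. Each letter is replaced by its alphabet position (a=1..z=26) + 6.
For pearl: p=16→22, e=5→11, a=1→7, r=18→24, l=12→18.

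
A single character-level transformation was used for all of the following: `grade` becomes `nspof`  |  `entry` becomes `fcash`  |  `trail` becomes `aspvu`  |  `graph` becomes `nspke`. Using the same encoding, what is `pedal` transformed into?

kfopu

Treating letters as 0–25, the rule is x ↦ 17x + 15 (mod 26).
For pedal: p(15)→17·15+15≡10=k; e(4)→17·4+15≡5=f; d(3)→17·3+15≡14=o; a(0)→17·0+15≡15=p; l(11)→17·11+15≡20=u (all mod 26).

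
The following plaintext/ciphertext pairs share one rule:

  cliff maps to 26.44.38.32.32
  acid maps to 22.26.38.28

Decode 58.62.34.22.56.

c(#3)→26 and l(#12)→44: differences scale by 2, so n = 2·pos + 20. The formula is n = 2×(alphabet index, a=1) + 20.
Decoding 58.62.34.22.56: 58→(58−20)÷2=19=s, 62→(62−20)÷2=21=u, 34→(34−20)÷2=7=g, 22→(22−20)÷2=1=a, 56→(56−20)÷2=18=r.

sugar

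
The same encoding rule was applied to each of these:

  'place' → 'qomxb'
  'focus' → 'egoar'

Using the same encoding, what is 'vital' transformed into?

Read the word backwards and shift each letter +12.
On vital: reverse → lativ; then shift: l+12=x, a+12=m, t+12=f, i+12=u, v+12=h.

xmfuh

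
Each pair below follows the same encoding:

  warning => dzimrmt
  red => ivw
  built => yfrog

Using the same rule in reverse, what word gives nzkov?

maple

Each letter is replaced by its mirror in the alphabet: a↔z, b↔y, c↔x, and so on (the Atbash cipher).
Decoding nzkov: n↔m, z↔a, k↔p, o↔l, v↔e.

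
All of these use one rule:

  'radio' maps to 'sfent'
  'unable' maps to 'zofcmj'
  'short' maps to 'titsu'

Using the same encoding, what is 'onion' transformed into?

The shift depends on letter class: consonant r→s is +1, but vowel a→f is +5. Two shifts are in play — +5 for a/e/i/o/u, +1 for every other letter.
Applying it to onion: o(vowel)+5=t, n(cons)+1=o, i(vowel)+5=n, o(vowel)+5=t, n(cons)+1=o.

tonto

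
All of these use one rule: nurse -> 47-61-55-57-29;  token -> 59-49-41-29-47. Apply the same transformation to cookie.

n(#14)→47 and u(#21)→61: differences scale by 2, so n = 2·pos + 19. With a=1..z=26, the number is 2·pos + 19.
On cookie: c=3→25, o=15→49, o=15→49, k=11→41, i=9→37, e=5→29.

25-49-49-41-37-29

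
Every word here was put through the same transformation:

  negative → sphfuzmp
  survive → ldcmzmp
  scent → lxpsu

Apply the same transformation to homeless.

qbjpapll

n(13)→s(18) and e(4)→p(15) fit y≡9x+5 (mod 26); the inverse of 9 mod 26 is 3. This is an affine cipher: with a=0,…,z=25, each position x becomes (9x+5) mod 26.
On homeless: h(7)→9·7+5≡16=q; o(14)→9·14+5≡1=b; m(12)→9·12+5≡9=j; e(4)→9·4+5≡15=p; l(11)→9·11+5≡0=a; e(4)→9·4+5≡15=p; s(18)→9·18+5≡11=l; s(18)→9·18+5≡11=l (all mod 26).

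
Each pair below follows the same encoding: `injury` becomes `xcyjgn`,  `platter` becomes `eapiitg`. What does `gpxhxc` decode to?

raisin

Compare letters: i→x is +15, n→c is +15, j→y is +15 — a constant shift. Every letter moves 15 places later in the alphabet, wrapping around z→a.
Decoding gpxhxc: g−15=r, p−15=a, x−15=i, h−15=s, x−15=i, c−15=n.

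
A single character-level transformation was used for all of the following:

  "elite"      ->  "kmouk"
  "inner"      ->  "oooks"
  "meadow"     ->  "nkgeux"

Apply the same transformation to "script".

The shift depends on letter class: consonant l→m is +1, but vowel e→k is +6. The rule splits by letter class: vowels +6, consonants +1.
On script: s(cons)+1=t, c(cons)+1=d, r(cons)+1=s, i(vowel)+6=o, p(cons)+1=q, t(cons)+1=u.

tdsoqu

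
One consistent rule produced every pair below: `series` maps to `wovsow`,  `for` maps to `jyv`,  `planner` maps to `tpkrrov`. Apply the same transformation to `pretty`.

The rule splits by letter class: vowels +10, consonants +4.
For pretty: p(cons)+4=t, r(cons)+4=v, e(vowel)+10=o, t(cons)+4=x, t(cons)+4=x, y(cons)+4=c.

tvoxxc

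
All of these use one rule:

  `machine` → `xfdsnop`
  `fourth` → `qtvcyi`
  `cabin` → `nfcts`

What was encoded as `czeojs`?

Shifts by position in machine: pos 0: m→x (+11), pos 1: a→f (+5), pos 2: c→d (+1), pos 3: h→s (+11), pos 4: i→n (+5), pos 5: n→o (+1) — repeating every 3. A repeating key of period 3 is used — shifts +11, +5, +1 over and over.
Reversing it on czeojs: c−11=r, z−5=u, e−1=d, o−11=d, j−5=e, s−1=r.

rudder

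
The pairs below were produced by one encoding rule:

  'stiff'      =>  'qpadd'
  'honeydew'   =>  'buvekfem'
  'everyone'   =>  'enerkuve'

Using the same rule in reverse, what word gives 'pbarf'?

third

Each letter's alphabet position (a=0..z=25) is mapped through 25·x+8 mod 26 — an affine cipher.
Decoding pbarf: p(15)→25·(15−8)≡19=t; b(1)→25·(1−8)≡7=h; a(0)→25·(0−8)≡8=i; r(17)→25·(17−8)≡17=r; f(5)→25·(5−8)≡3=d (all mod 26).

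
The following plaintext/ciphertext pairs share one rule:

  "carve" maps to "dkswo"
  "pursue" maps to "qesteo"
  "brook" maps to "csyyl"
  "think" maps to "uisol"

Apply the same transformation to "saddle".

Two shifts are in play — +10 for a/e/i/o/u, +1 for every other letter.
For saddle: s(cons)+1=t, a(vowel)+10=k, d(cons)+1=e, d(cons)+1=e, l(cons)+1=m, e(vowel)+10=o.

tkeemo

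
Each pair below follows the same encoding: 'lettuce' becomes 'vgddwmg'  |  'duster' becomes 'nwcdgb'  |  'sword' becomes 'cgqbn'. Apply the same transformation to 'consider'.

The shift depends on letter class: consonant l→v is +10, but vowel e→g is +2. Two shifts are in play — +2 for a/e/i/o/u, +10 for every other letter.
Applying it to consider: c(cons)+10=m, o(vowel)+2=q, n(cons)+10=x, s(cons)+10=c, i(vowel)+2=k, d(cons)+10=n, e(vowel)+2=g, r(cons)+10=b.

mqxckngb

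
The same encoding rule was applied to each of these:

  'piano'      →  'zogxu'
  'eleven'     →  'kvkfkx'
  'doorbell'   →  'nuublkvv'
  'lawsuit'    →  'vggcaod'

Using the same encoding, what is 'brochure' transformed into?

The rule splits by letter class: vowels +6, consonants +10.
Applying it to brochure: b(cons)+10=l, r(cons)+10=b, o(vowel)+6=u, c(cons)+10=m, h(cons)+10=r, u(vowel)+6=a, r(cons)+10=b, e(vowel)+6=k.

lbumrabk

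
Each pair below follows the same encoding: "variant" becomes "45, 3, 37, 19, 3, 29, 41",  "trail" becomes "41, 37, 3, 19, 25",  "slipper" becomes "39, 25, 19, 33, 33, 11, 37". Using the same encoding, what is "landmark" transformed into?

Each letter becomes 2×(its alphabet position, a=1..z=26) + 1.
Applying it to landmark: l=12→25, a=1→3, n=14→29, d=4→9, m=13→27, a=1→3, r=18→37, k=11→23.

25, 3, 29, 9, 27, 3, 37, 23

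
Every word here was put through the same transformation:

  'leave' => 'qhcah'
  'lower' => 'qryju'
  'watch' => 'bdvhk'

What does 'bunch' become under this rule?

Shifts by position in leave: pos 0: l→q (+5), pos 1: e→h (+3), pos 2: a→c (+2), pos 3: v→a (+5), pos 4: e→h (+3) — repeating every 3. It's a Vigenère-style cipher with numeric key [5,3,2]: position i shifts by key[i mod 3].
Applying it to bunch: b+5=g, u+3=x, n+2=p, c+5=h, h+3=k.

gxphk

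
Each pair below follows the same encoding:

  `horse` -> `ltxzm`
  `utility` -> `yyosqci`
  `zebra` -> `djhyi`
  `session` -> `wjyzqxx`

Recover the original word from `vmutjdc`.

In horse: h→l is +4, o→t is +5, r→x is +6, s→z is +7 — the shift increases by 1 each position. Letter i (0-indexed) is shifted by i+4, so successive shifts are 4, 5, 6, ….
Reversing it on vmutjdc: v−4=r, m−5=h, u−6=o, t−7=m, j−8=b, d−9=u, c−10=s.

rhombus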